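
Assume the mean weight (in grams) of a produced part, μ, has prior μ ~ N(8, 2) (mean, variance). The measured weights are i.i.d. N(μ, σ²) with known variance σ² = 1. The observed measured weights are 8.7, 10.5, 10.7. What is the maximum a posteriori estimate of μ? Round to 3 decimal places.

μ̂_MAP = 9.686

n = 3; x̄ = (8.7 + 10.5 + 10.7)/3 = 29.9/3 = 299/30 ≈ 9.9667.
For a Normal prior and Normal likelihood with known variance, the posterior is Normal; its mode equals its mean, the precision-weighted average.
Prior precision 1/σ₀² = 1/2 = 0.5; data precision n/σ² = 3/1 = 3.
μ̂ = (0.5·8 + 3·(299/30)) / (0.5 + 3) = 33.9/3.5 = 339/35 ≈ 9.686.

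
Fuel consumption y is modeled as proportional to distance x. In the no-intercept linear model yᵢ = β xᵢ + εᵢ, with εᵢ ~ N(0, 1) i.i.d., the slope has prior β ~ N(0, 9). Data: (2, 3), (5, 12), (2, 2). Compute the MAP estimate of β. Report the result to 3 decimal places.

log p(β | y) = −Σ(yᵢ − βxᵢ)²/(2·1) − β²/(2·9) + const.
Setting the derivative to zero: Σxᵢ(yᵢ − βxᵢ)/1 − β/9 = 0, so β = Σxᵢyᵢ / (Σxᵢ² + σ²/τ²).
Σxᵢyᵢ = 2·3 + 5·12 + 2·2 = 70; Σxᵢ² = 33; σ²/τ² = 1/9.
β̂_MAP = 70 / (33 + 1/9) = 70/(298/9) = 315/149 ≈ 2.114.

β̂_MAP = 2.114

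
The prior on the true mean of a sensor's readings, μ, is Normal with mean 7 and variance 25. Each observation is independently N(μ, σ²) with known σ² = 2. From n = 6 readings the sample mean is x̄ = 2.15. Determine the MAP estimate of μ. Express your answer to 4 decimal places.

n = 6, x̄ = 2.15.
For a Normal prior and Normal likelihood with known variance, the posterior is Normal; its mode equals its mean, the precision-weighted average.
Prior precision 1/σ₀² = 1/25 = 0.04; data precision n/σ² = 6/2 = 3.
μ̂ = (0.04·7 + 3·2.15) / (0.04 + 3) = 6.73/3.04 = 673/304 ≈ 2.2138.

μ̂_MAP = 2.2138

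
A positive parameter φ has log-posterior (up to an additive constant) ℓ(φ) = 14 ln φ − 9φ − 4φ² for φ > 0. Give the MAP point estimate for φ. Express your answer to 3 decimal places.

ℓ'(φ) = 14/φ − 9 − 8φ. Setting this to zero and multiplying by φ: 8φ² + 9φ − 14 = 0.
φ = (−9 + √(9² + 4·8·14)) / (2·8) = (−9 + √529) / 16 = (−9 + 23)/16 = 7/8.
ℓ''(φ) = −14/φ² − 8 < 0, confirming a maximum.

φ̂_MAP = 0.875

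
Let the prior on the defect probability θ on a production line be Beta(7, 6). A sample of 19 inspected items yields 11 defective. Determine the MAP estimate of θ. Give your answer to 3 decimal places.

θ̂_MAP = 0.567

Prior: Beta(7, 6).
Data: 11 successes in 19 trials. The binomial likelihood contributes θ^11(1−θ)^8, so the posterior is Beta(7+11, 6+8) = Beta(18, 14).
For Beta(a, b) with a, b > 1 the mode is (a−1)/(a+b−2) = 17/30 ≈ 0.567.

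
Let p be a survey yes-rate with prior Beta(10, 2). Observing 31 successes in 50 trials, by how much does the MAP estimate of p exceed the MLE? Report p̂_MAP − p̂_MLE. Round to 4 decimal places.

MAP − MLE = 0.0467

Posterior is Beta(41, 21); MAP = (41−1)/(62−2) = 40/60 ≈ 0.66667.
MLE ignores the prior: p̂_MLE = k/n = 31/50 ≈ 0.62000.
Difference = 40/60 − 31/50 = 7/150 ≈ 0.0467.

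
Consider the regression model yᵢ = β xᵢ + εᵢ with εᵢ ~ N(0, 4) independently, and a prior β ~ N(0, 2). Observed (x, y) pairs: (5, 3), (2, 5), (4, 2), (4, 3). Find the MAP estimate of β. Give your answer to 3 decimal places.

β̂_MAP = 0.714

log p(β | y) = −Σ(yᵢ − βxᵢ)²/(2·4) − β²/(2·2) + const.
Setting the derivative to zero: Σxᵢ(yᵢ − βxᵢ)/4 − β/2 = 0, so β = Σxᵢyᵢ / (Σxᵢ² + σ²/τ²).
Σxᵢyᵢ = 5·3 + 2·5 + 4·2 + 4·3 = 45; Σxᵢ² = 61; σ²/τ² = 2.
β̂_MAP = 45 / (61 + 2) = 45/63 ≈ 0.714.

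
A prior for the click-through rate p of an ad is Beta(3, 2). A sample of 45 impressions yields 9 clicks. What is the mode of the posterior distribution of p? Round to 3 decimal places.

p̂_MAP = 0.229

Prior: Beta(3, 2).
Data: 9 successes in 45 trials. The binomial likelihood contributes p^9(1−p)^36, so the posterior is Beta(3+9, 2+36) = Beta(12, 38).
For Beta(a, b) with a, b > 1 the mode is (a−1)/(a+b−2) = 11/48 ≈ 0.229.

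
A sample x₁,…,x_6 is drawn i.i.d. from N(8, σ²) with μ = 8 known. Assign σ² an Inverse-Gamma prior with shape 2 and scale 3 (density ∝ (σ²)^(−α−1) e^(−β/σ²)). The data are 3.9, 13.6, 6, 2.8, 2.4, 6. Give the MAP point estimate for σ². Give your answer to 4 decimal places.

σ̂²_MAP = 10.0475

Sum of squared deviations about the known mean: SS = (3.9−8)² + (13.6−8)² + (6−8)² + (2.8−8)² + (2.4−8)² + (6−8)² = 114.57.
The Normal likelihood contributes (σ²)^(−n/2) exp(−SS/(2σ²)), so the posterior is Inverse-Gamma(α + n/2, β + SS/2) = Inverse-Gamma(5, 60.285).
The mode of Inverse-Gamma(a, b) is b/(a+1) = 60.285/6 ≈ 10.0475.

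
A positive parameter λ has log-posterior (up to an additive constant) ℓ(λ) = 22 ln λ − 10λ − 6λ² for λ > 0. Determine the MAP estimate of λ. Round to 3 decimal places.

λ̂_MAP = 1.000

ℓ'(λ) = 22/λ − 10 − 12λ. Setting this to zero and multiplying by λ: 12λ² + 10λ − 22 = 0.
λ = (−10 + √(10² + 4·12·22)) / (2·12) = (−10 + √1156) / 24 = (−10 + 34)/24 = 1.
ℓ''(λ) = −22/λ² − 12 < 0, confirming a maximum.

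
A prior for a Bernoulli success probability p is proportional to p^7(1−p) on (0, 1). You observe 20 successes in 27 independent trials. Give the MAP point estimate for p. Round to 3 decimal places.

p̂_MAP = 0.771

The prior density ∝ p^7(1−p)^1 is the kernel of Beta(8, 2).
Data: 20 successes in 27 trials. The binomial likelihood contributes p^20(1−p)^7, so the posterior is Beta(8+20, 2+7) = Beta(28, 9).
For Beta(a, b) with a, b > 1 the mode is (a−1)/(a+b−2) = 27/35 ≈ 0.771.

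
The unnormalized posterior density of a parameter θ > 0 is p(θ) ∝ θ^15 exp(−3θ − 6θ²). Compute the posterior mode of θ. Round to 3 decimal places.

ℓ'(θ) = 15/θ − 3 − 12θ. Setting this to zero and multiplying by θ: 12θ² + 3θ − 15 = 0.
θ = (−3 + √(3² + 4·12·15)) / (2·12) = (−3 + √729) / 24 = (−3 + 27)/24 = 1.
ℓ''(θ) = −15/θ² − 12 < 0, confirming a maximum.

θ̂_MAP = 1.000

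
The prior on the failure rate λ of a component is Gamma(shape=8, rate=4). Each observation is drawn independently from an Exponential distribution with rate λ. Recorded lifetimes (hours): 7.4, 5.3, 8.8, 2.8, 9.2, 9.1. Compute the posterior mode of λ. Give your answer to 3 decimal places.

λ̂_MAP = 0.279

The Exponential(rate=λ) likelihood is ∝ λ^n e^(−λΣtᵢ). Here n = 6 and Σtᵢ = 7.4 + 5.3 + 8.8 + 2.8 + 9.2 + 9.1 = 42.6.
Posterior ∝ λ^7e^(−4λ) · λ^6e^(−42.6λ) = λ^13e^(−46.6λ), i.e. Gamma(14, 46.6).
Mode = (a−1)/b = 13/46.6 ≈ 0.279.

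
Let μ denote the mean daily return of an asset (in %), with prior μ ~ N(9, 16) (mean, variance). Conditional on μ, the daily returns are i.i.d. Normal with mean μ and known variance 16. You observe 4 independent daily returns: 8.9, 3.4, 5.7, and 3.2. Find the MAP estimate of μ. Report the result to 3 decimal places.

n = 4; x̄ = (8.9 + 3.4 + 5.7 + 3.2)/4 = 21.2/4 = 5.3.
For a Normal prior and Normal likelihood with known variance, the posterior is Normal; its mode equals its mean, the precision-weighted average.
Prior precision 1/σ₀² = 1/16 = 0.0625; data precision n/σ² = 4/16 = 0.25.
μ̂ = (0.0625·9 + 0.25·5.3) / (0.0625 + 0.25) = 1.8875/0.3125 = 6.040.

μ̂_MAP = 6.040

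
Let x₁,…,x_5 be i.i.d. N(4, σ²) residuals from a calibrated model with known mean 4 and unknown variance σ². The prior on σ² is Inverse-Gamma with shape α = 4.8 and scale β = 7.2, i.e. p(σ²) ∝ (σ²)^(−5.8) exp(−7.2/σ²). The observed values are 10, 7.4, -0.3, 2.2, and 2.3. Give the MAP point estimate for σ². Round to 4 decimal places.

σ̂²_MAP = 5.2157

Sum of squared deviations about the known mean: SS = (10−4)² + (7.4−4)² + (-0.3−4)² + (2.2−4)² + (2.3−4)² = 72.18.
The Normal likelihood contributes (σ²)^(−n/2) exp(−SS/(2σ²)), so the posterior is Inverse-Gamma(α + n/2, β + SS/2) = Inverse-Gamma(7.3, 43.29).
The mode of Inverse-Gamma(a, b) is b/(a+1) = 43.29/8.3 ≈ 5.2157.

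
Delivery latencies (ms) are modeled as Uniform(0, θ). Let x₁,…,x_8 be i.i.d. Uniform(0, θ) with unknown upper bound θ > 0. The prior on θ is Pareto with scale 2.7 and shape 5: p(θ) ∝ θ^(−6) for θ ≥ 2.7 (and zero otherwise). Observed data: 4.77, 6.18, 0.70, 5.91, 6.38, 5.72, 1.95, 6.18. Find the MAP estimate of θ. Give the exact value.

The Uniform(0, θ) likelihood is θ^(−n) for θ ≥ max(xᵢ), zero otherwise. Here max(xᵢ) = 6.38.
Posterior ∝ θ^(−6) · θ^(−8) = θ^(−14) on θ ≥ max(2.7, 6.38) = 6.38.
This density is strictly decreasing in θ, so the posterior mode lies at the lower boundary of the support.

θ̂_MAP = 6.38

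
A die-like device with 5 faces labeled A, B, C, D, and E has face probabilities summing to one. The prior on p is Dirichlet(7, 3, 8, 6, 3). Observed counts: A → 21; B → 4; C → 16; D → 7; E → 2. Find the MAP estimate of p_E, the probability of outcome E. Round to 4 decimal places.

MAP estimate of p_E = 0.0556

The posterior is Dirichlet(αᵢ + nᵢ) = Dirichlet(28, 7, 24, 13, 5).
For a Dirichlet(a₁,…,a_K) with all aᵢ > 1, the mode has j-th component (aⱼ − 1)/(Σaᵢ − K).
Here Σaᵢ = 77 and K = 5, so p_E = (5 − 1)/(77 − 5) = 4/72 ≈ 0.0556.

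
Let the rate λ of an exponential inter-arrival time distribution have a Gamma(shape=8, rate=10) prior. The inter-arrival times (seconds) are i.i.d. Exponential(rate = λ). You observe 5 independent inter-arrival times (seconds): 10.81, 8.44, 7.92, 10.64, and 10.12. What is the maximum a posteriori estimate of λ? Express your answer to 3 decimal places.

λ̂_MAP = 0.207

The Exponential(rate=λ) likelihood is ∝ λ^n e^(−λΣtᵢ). Here n = 5 and Σtᵢ = 10.81 + 8.44 + 7.92 + 10.64 + 10.12 = 47.93.
Posterior ∝ λ^7e^(−10λ) · λ^5e^(−47.93λ) = λ^12e^(−57.93λ), i.e. Gamma(13, 57.93).
Mode = (a−1)/b = 12/57.93 ≈ 0.207.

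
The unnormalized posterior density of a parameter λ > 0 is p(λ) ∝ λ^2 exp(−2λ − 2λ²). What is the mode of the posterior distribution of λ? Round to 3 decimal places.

ℓ'(λ) = 2/λ − 2 − 4λ. Setting this to zero and multiplying by λ: 4λ² + 2λ − 2 = 0.
λ = (−2 + √(2² + 4·4·2)) / (2·4) = (−2 + √36) / 8 = (−2 + 6)/8 = 1/2.
ℓ''(λ) = −2/λ² − 4 < 0, confirming a maximum.

λ̂_MAP = 0.500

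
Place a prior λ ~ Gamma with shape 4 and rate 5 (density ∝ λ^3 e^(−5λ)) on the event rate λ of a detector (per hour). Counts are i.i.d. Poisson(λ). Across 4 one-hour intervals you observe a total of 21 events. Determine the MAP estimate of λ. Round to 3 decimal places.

λ̂_MAP = 2.667

Σxᵢ = 21, n = 4.
Posterior ∝ λ^3e^(−5λ) · λ^21e^(−4λ) = λ^24e^(−9λ), i.e. Gamma(shape=25, rate=9).
The mode of a Gamma(a, b) with a ≥ 1 (shape–rate) is (a−1)/b = 24/9 ≈ 2.667.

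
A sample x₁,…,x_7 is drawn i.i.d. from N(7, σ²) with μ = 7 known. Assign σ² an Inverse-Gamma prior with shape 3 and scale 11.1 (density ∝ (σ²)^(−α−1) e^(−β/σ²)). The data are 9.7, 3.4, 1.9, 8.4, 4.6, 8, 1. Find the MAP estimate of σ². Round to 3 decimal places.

Sum of squared deviations about the known mean: SS = (9.7−7)² + (3.4−7)² + (1.9−7)² + (8.4−7)² + (4.6−7)² + (8−7)² + (1−7)² = 90.98.
The Normal likelihood contributes (σ²)^(−n/2) exp(−SS/(2σ²)), so the posterior is Inverse-Gamma(α + n/2, β + SS/2) = Inverse-Gamma(6.5, 56.59).
The mode of Inverse-Gamma(a, b) is b/(a+1) = 56.59/7.5 ≈ 7.545.

σ̂²_MAP = 7.545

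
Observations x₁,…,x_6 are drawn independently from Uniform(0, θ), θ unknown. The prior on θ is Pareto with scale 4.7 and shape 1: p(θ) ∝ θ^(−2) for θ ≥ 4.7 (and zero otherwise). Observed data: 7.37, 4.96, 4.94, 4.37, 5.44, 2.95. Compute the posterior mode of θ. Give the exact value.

The Uniform(0, θ) likelihood is θ^(−n) for θ ≥ max(xᵢ), zero otherwise. Here max(xᵢ) = 7.37.
Posterior ∝ θ^(−2) · θ^(−6) = θ^(−8) on θ ≥ max(4.7, 7.37) = 7.37.
This density is strictly decreasing in θ, so the posterior mode lies at the lower boundary of the support.

θ̂_MAP = 7.37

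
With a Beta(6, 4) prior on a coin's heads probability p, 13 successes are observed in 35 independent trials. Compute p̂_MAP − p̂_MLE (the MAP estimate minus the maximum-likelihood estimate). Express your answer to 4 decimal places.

MAP − MLE = 0.0472

Posterior is Beta(19, 26); MAP = (19−1)/(45−2) = 18/43 ≈ 0.41860.
MLE ignores the prior: p̂_MLE = k/n = 13/35 ≈ 0.37143.
Difference = 18/43 − 13/35 = 71/1505 ≈ 0.0472.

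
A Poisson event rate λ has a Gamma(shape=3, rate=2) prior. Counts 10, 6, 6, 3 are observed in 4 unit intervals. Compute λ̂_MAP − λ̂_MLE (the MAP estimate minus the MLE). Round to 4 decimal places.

Σxᵢ = 25. Posterior is Gamma(28, 6); MAP = (28−1)/6 = 27/6 ≈ 4.50000.
MLE = x̄ = 25/4 ≈ 6.25000.
Difference = 27/6 − 25/4 = -7/4 ≈ -1.7500.

MAP − MLE = -1.7500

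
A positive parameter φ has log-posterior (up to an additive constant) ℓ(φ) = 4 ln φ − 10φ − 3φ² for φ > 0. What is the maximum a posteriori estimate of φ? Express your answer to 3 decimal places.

φ̂_MAP = 0.333

ℓ'(φ) = 4/φ − 10 − 6φ. Setting this to zero and multiplying by φ: 6φ² + 10φ − 4 = 0.
φ = (−10 + √(10² + 4·6·4)) / (2·6) = (−10 + √196) / 12 = (−10 + 14)/12 = 1/3.
ℓ''(φ) = −4/φ² − 6 < 0, confirming a maximum.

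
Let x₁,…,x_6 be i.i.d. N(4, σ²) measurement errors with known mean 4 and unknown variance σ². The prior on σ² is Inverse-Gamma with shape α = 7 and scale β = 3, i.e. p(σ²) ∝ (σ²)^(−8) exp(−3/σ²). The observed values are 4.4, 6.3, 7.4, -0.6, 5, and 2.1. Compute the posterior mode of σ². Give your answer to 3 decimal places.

Sum of squared deviations about the known mean: SS = (4.4−4)² + (6.3−4)² + (7.4−4)² + (-0.6−4)² + (5−4)² + (2.1−4)² = 42.78.
The Normal likelihood contributes (σ²)^(−n/2) exp(−SS/(2σ²)), so the posterior is Inverse-Gamma(α + n/2, β + SS/2) = Inverse-Gamma(10, 24.39).
The mode of Inverse-Gamma(a, b) is b/(a+1) = 24.39/11 ≈ 2.217.

σ̂²_MAP = 2.217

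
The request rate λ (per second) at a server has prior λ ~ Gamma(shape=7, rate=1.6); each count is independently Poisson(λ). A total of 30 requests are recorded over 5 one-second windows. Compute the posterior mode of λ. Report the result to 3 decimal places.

λ̂_MAP = 5.455

Σxᵢ = 30, n = 5.
Posterior ∝ λ^6e^(−1.6λ) · λ^30e^(−5λ) = λ^36e^(−6.6λ), i.e. Gamma(shape=37, rate=6.6).
The mode of a Gamma(a, b) with a ≥ 1 (shape–rate) is (a−1)/b = 36/6.6 ≈ 5.455.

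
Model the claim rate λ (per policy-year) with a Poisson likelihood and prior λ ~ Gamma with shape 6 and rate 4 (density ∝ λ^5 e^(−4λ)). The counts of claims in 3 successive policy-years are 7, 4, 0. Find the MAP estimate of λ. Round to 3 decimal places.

λ̂_MAP = 2.286

Σxᵢ = 7+4+0 = 11, with n = 3.
Posterior ∝ λ^5e^(−4λ) · λ^11e^(−3λ) = λ^16e^(−7λ), i.e. Gamma(shape=17, rate=7).
The mode of a Gamma(a, b) with a ≥ 1 (shape–rate) is (a−1)/b = 16/7 ≈ 2.286.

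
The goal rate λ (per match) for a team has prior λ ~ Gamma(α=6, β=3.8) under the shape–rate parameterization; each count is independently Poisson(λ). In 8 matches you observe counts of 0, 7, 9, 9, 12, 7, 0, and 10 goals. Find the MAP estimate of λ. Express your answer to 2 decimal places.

Σxᵢ = 0+7+9+9+12+7+0+10 = 54, with n = 8.
Posterior ∝ λ^5e^(−3.8λ) · λ^54e^(−8λ) = λ^59e^(−11.8λ), i.e. Gamma(shape=60, rate=11.8).
The mode of a Gamma(a, b) with a ≥ 1 (shape–rate) is (a−1)/b = 59/11.8 ≈ 5.00.

λ̂_MAP = 5.00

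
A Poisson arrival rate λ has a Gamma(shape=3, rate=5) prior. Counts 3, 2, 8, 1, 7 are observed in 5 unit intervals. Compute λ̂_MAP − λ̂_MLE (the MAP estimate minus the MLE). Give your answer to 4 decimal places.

Σxᵢ = 21. Posterior is Gamma(24, 10); MAP = (24−1)/10 = 23/10 ≈ 2.30000.
MLE = x̄ = 21/5 ≈ 4.20000.
Difference = 23/10 − 21/5 = -19/10 ≈ -1.9000.

MAP − MLE = -1.9000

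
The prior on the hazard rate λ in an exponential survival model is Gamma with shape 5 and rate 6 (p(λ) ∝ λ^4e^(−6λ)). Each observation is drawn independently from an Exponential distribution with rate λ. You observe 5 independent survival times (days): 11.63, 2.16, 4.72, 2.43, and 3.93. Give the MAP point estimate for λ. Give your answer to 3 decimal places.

λ̂_MAP = 0.292

The Exponential(rate=λ) likelihood is ∝ λ^n e^(−λΣtᵢ). Here n = 5 and Σtᵢ = 11.63 + 2.16 + 4.72 + 2.43 + 3.93 = 24.87.
Posterior ∝ λ^4e^(−6λ) · λ^5e^(−24.87λ) = λ^9e^(−30.87λ), i.e. Gamma(10, 30.87).
Mode = (a−1)/b = 9/30.87 ≈ 0.292.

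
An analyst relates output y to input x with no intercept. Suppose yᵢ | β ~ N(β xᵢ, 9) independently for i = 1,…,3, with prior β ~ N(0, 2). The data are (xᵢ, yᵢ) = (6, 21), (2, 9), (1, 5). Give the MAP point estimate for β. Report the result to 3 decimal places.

log p(β | y) = −Σ(yᵢ − βxᵢ)²/(2·9) − β²/(2·2) + const.
Setting the derivative to zero: Σxᵢ(yᵢ − βxᵢ)/9 − β/2 = 0, so β = Σxᵢyᵢ / (Σxᵢ² + σ²/τ²).
Σxᵢyᵢ = 6·21 + 2·9 + 1·5 = 149; Σxᵢ² = 41; σ²/τ² = 4.5.
β̂_MAP = 149 / (41 + 4.5) = 149/45.5 ≈ 3.275.

β̂_MAP = 3.275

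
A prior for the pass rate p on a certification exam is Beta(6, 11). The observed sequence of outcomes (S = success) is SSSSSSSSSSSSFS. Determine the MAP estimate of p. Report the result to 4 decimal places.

p̂_MAP = 0.6207

Prior: Beta(6, 11).
Data: 13 successes in 14 trials (from the sequence). The binomial likelihood contributes p^13(1−p)^1, so the posterior is Beta(6+13, 11+1) = Beta(19, 12).
For Beta(a, b) with a, b > 1 the mode is (a−1)/(a+b−2) = 18/29 ≈ 0.6207.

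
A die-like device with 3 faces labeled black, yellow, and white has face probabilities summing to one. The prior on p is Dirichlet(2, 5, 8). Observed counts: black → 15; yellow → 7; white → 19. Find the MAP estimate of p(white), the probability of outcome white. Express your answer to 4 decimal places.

MAP estimate of p(white) = 0.4906

The posterior is Dirichlet(αᵢ + nᵢ) = Dirichlet(17, 12, 27).
For a Dirichlet(a₁,…,a_K) with all aᵢ > 1, the mode has j-th component (aⱼ − 1)/(Σaᵢ − K).
Here Σaᵢ = 56 and K = 3, so p(white) = (27 − 1)/(56 − 3) = 26/53 ≈ 0.4906.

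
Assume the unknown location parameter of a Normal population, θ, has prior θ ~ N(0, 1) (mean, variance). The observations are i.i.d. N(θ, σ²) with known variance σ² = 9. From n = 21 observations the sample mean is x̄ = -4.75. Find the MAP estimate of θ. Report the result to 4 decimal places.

n = 21, x̄ = -4.75.
For a Normal prior and Normal likelihood with known variance, the posterior is Normal; its mode equals its mean, the precision-weighted average.
Prior precision 1/σ₀² = 1/1 = 1; data precision n/σ² = 21/9 = 7/3.
θ̂ = (1·0 + (7/3)·(-4.75)) / (1 + 7/3) = (-133/12)/(10/3) = -3.3250.

θ̂_MAP = -3.3250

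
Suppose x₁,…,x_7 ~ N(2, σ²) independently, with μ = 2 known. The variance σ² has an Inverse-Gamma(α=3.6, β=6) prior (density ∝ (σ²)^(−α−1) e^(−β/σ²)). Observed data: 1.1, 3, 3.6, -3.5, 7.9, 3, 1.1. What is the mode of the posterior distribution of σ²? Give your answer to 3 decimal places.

σ̂²_MAP = 5.138

Sum of squared deviations about the known mean: SS = (1.1−2)² + (3−2)² + (3.6−2)² + (-3.5−2)² + (7.9−2)² + (3−2)² + (1.1−2)² = 71.24.
The Normal likelihood contributes (σ²)^(−n/2) exp(−SS/(2σ²)), so the posterior is Inverse-Gamma(α + n/2, β + SS/2) = Inverse-Gamma(7.1, 41.62).
The mode of Inverse-Gamma(a, b) is b/(a+1) = 41.62/8.1 ≈ 5.138.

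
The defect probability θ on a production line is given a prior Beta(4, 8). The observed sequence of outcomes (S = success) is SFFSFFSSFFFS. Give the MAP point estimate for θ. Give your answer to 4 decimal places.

θ̂_MAP = 0.3636

Prior: Beta(4, 8).
Data: 5 successes in 12 trials (from the sequence). The binomial likelihood contributes θ^5(1−θ)^7, so the posterior is Beta(4+5, 8+7) = Beta(9, 15).
For Beta(a, b) with a, b > 1 the mode is (a−1)/(a+b−2) = 8/22 ≈ 0.3636.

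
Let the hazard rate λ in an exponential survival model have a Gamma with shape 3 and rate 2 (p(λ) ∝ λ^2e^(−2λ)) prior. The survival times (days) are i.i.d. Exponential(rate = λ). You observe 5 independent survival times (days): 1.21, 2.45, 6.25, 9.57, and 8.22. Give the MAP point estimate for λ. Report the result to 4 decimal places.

The Exponential(rate=λ) likelihood is ∝ λ^n e^(−λΣtᵢ). Here n = 5 and Σtᵢ = 1.21 + 2.45 + 6.25 + 9.57 + 8.22 = 27.70.
Posterior ∝ λ^2e^(−2λ) · λ^5e^(−27.70λ) = λ^7e^(−29.70λ), i.e. Gamma(8, 29.70).
Mode = (a−1)/b = 7/29.70 ≈ 0.2357.

λ̂_MAP = 0.2357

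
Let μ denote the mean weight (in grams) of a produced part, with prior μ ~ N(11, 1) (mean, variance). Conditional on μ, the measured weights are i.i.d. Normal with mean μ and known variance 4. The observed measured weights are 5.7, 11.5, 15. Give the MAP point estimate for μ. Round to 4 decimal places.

μ̂_MAP = 10.8857

n = 3; x̄ = (5.7 + 11.5 + 15)/3 = 32.2/3 = 161/15 ≈ 10.7333.
For a Normal prior and Normal likelihood with known variance, the posterior is Normal; its mode equals its mean, the precision-weighted average.
Prior precision 1/σ₀² = 1/1 = 1; data precision n/σ² = 3/4 = 0.75.
μ̂ = (1·11 + 0.75·(161/15)) / (1 + 0.75) = 19.05/1.75 = 381/35 ≈ 10.8857.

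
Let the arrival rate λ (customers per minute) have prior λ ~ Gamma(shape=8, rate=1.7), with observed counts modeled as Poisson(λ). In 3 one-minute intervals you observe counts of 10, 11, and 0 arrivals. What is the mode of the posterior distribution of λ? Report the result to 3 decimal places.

λ̂_MAP = 5.957

Σxᵢ = 10+11+0 = 21, with n = 3.
Posterior ∝ λ^7e^(−1.7λ) · λ^21e^(−3λ) = λ^28e^(−4.7λ), i.e. Gamma(shape=29, rate=4.7).
The mode of a Gamma(a, b) with a ≥ 1 (shape–rate) is (a−1)/b = 28/4.7 ≈ 5.957.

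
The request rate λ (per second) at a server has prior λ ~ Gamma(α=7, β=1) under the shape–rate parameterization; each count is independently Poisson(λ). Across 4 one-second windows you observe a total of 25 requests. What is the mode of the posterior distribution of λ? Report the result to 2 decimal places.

λ̂_MAP = 6.20

Σxᵢ = 25, n = 4.
Posterior ∝ λ^6e^(−1λ) · λ^25e^(−4λ) = λ^31e^(−5λ), i.e. Gamma(shape=32, rate=5).
The mode of a Gamma(a, b) with a ≥ 1 (shape–rate) is (a−1)/b = 31/5 ≈ 6.20.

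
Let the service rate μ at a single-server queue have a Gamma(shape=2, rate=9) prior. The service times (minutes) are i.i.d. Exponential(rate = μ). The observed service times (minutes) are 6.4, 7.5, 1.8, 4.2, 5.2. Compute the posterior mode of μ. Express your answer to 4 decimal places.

μ̂_MAP = 0.1760

The Exponential(rate=μ) likelihood is ∝ μ^n e^(−μΣtᵢ). Here n = 5 and Σtᵢ = 6.4 + 7.5 + 1.8 + 4.2 + 5.2 = 25.1.
Posterior ∝ μe^(−9μ) · μ^5e^(−25.1μ) = μ^6e^(−34.1μ), i.e. Gamma(7, 34.1).
Mode = (a−1)/b = 6/34.1 ≈ 0.1760.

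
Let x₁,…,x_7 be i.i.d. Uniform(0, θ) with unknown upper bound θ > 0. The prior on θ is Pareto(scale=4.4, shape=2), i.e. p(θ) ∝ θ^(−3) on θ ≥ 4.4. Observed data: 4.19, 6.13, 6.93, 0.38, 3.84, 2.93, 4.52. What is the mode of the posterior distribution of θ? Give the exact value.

θ̂_MAP = 6.93

The Uniform(0, θ) likelihood is θ^(−n) for θ ≥ max(xᵢ), zero otherwise. Here max(xᵢ) = 6.93.
Posterior ∝ θ^(−3) · θ^(−7) = θ^(−10) on θ ≥ max(4.4, 6.93) = 6.93.
This density is strictly decreasing in θ, so the posterior mode lies at the lower boundary of the support.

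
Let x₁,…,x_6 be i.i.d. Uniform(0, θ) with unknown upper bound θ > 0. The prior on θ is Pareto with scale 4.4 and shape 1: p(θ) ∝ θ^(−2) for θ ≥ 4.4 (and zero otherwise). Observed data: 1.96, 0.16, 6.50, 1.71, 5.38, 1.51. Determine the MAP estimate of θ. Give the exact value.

θ̂_MAP = 6.50

The Uniform(0, θ) likelihood is θ^(−n) for θ ≥ max(xᵢ), zero otherwise. Here max(xᵢ) = 6.50.
Posterior ∝ θ^(−2) · θ^(−6) = θ^(−8) on θ ≥ max(4.4, 6.50) = 6.50.
This density is strictly decreasing in θ, so the posterior mode lies at the lower boundary of the support.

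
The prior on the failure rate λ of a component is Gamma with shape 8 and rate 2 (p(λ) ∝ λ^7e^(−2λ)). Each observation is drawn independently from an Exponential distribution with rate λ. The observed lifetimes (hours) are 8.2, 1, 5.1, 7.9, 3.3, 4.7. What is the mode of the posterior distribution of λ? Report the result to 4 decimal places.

The Exponential(rate=λ) likelihood is ∝ λ^n e^(−λΣtᵢ). Here n = 6 and Σtᵢ = 8.2 + 1 + 5.1 + 7.9 + 3.3 + 4.7 = 30.2.
Posterior ∝ λ^7e^(−2λ) · λ^6e^(−30.2λ) = λ^13e^(−32.2λ), i.e. Gamma(14, 32.2).
Mode = (a−1)/b = 13/32.2 ≈ 0.4037.

λ̂_MAP = 0.4037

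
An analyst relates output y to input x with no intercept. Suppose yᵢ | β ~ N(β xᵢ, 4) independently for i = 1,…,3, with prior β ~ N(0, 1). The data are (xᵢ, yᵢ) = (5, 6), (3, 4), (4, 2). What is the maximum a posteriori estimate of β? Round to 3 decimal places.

β̂_MAP = 0.926

log p(β | y) = −Σ(yᵢ − βxᵢ)²/(2·4) − β²/(2·1) + const.
Setting the derivative to zero: Σxᵢ(yᵢ − βxᵢ)/4 − β/1 = 0, so β = Σxᵢyᵢ / (Σxᵢ² + σ²/τ²).
Σxᵢyᵢ = 5·6 + 3·4 + 4·2 = 50; Σxᵢ² = 50; σ²/τ² = 4.
β̂_MAP = 50 / (50 + 4) = 50/54 ≈ 0.926.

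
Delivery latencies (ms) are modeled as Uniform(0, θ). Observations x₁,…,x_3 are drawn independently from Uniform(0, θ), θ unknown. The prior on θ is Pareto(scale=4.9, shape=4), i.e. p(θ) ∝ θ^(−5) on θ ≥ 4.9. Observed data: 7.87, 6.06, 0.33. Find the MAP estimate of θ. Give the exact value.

θ̂_MAP = 7.87

The Uniform(0, θ) likelihood is θ^(−n) for θ ≥ max(xᵢ), zero otherwise. Here max(xᵢ) = 7.87.
Posterior ∝ θ^(−5) · θ^(−3) = θ^(−8) on θ ≥ max(4.9, 7.87) = 7.87.
This density is strictly decreasing in θ, so the posterior mode lies at the lower boundary of the support.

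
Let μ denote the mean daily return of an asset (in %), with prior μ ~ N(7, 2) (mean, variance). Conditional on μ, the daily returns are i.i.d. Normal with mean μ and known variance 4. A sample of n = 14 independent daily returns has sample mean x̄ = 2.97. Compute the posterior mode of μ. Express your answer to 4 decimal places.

μ̂_MAP = 3.4738

n = 14, x̄ = 2.97.
For a Normal prior and Normal likelihood with known variance, the posterior is Normal; its mode equals its mean, the precision-weighted average.
Prior precision 1/σ₀² = 1/2 = 0.5; data precision n/σ² = 14/4 = 3.5.
μ̂ = (0.5·7 + 3.5·2.97) / (0.5 + 3.5) = 13.895/4 = 3.47375 ≈ 3.4738.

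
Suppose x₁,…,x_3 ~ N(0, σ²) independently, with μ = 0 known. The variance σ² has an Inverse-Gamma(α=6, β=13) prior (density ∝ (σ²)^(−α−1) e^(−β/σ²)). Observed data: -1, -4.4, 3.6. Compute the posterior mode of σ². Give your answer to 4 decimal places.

σ̂²_MAP = 3.4894

Sum of squared deviations about the known mean: SS = (-1−0)² + (-4.4−0)² + (3.6−0)² = 33.32.
The Normal likelihood contributes (σ²)^(−n/2) exp(−SS/(2σ²)), so the posterior is Inverse-Gamma(α + n/2, β + SS/2) = Inverse-Gamma(7.5, 29.66).
The mode of Inverse-Gamma(a, b) is b/(a+1) = 29.66/8.5 ≈ 3.4894.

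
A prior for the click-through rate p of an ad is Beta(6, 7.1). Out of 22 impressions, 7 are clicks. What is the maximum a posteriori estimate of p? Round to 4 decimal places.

p̂_MAP = 0.3625

Prior: Beta(6, 7.1).
Data: 7 successes in 22 trials. The binomial likelihood contributes p^7(1−p)^15, so the posterior is Beta(6+7, 7.1+15) = Beta(13, 22.1).
For Beta(a, b) with a, b > 1 the mode is (a−1)/(a+b−2) = 12/33.1 ≈ 0.3625.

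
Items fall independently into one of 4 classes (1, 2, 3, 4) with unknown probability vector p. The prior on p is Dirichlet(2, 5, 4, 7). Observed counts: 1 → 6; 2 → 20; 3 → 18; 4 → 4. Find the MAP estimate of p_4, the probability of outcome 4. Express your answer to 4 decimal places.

MAP estimate: 0.1613

The posterior is Dirichlet(αᵢ + nᵢ) = Dirichlet(8, 25, 22, 11).
For a Dirichlet(a₁,…,a_K) with all aᵢ > 1, the mode has j-th component (aⱼ − 1)/(Σaᵢ − K).
Here Σaᵢ = 66 and K = 4, so p_4 = (11 − 1)/(66 − 4) = 10/62 ≈ 0.1613.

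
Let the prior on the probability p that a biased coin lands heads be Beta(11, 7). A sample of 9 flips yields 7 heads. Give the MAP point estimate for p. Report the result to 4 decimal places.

Prior: Beta(11, 7).
Data: 7 successes in 9 trials. The binomial likelihood contributes p^7(1−p)^2, so the posterior is Beta(11+7, 7+2) = Beta(18, 9).
For Beta(a, b) with a, b > 1 the mode is (a−1)/(a+b−2) = 17/25 ≈ 0.6800.

p̂_MAP = 0.6800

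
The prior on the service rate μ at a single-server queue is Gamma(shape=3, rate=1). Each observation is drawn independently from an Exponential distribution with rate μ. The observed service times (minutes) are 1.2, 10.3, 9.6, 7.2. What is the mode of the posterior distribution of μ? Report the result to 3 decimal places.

The Exponential(rate=μ) likelihood is ∝ μ^n e^(−μΣtᵢ). Here n = 4 and Σtᵢ = 1.2 + 10.3 + 9.6 + 7.2 = 28.3.
Posterior ∝ μ^2e^(−1μ) · μ^4e^(−28.3μ) = μ^6e^(−29.3μ), i.e. Gamma(7, 29.3).
Mode = (a−1)/b = 6/29.3 ≈ 0.205.

μ̂_MAP = 0.205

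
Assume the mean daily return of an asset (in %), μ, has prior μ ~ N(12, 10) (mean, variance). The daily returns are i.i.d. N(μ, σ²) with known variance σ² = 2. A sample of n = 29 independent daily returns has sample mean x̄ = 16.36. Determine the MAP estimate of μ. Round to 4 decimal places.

n = 29, x̄ = 16.36.
For a Normal prior and Normal likelihood with known variance, the posterior is Normal; its mode equals its mean, the precision-weighted average.
Prior precision 1/σ₀² = 1/10 = 0.1; data precision n/σ² = 29/2 = 14.5.
μ̂ = (0.1·12 + 14.5·16.36) / (0.1 + 14.5) = 238.42/14.6 = 11921/730 ≈ 16.3301.

μ̂_MAP = 16.3301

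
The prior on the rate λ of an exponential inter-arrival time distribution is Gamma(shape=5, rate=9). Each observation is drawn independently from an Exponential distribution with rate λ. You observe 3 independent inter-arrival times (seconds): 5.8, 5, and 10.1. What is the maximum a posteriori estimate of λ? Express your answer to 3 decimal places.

The Exponential(rate=λ) likelihood is ∝ λ^n e^(−λΣtᵢ). Here n = 3 and Σtᵢ = 5.8 + 5 + 10.1 = 20.9.
Posterior ∝ λ^4e^(−9λ) · λ^3e^(−20.9λ) = λ^7e^(−29.9λ), i.e. Gamma(8, 29.9).
Mode = (a−1)/b = 7/29.9 ≈ 0.234.

λ̂_MAP = 0.234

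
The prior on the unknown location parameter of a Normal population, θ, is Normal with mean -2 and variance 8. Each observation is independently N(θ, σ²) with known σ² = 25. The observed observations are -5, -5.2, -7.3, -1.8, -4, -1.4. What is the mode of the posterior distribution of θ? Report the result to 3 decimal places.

n = 6; x̄ = ((-5) + (-5.2) + (-7.3) + (-1.8) + (-4) + (-1.4))/6 = -24.7/6 = -247/60 ≈ -4.1167.
For a Normal prior and Normal likelihood with known variance, the posterior is Normal; its mode equals its mean, the precision-weighted average.
Prior precision 1/σ₀² = 1/8 = 0.125; data precision n/σ² = 6/25 = 0.24.
θ̂ = (0.125·(-2) + 0.24·(-247/60)) / (0.125 + 0.24) = (-1.238)/0.365 = -1238/365 ≈ -3.392.

θ̂_MAP = -3.392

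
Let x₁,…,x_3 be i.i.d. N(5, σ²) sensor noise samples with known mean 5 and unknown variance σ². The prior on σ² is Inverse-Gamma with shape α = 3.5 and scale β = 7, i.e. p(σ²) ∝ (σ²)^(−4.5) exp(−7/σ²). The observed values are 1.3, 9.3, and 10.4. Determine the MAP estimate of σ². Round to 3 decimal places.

Sum of squared deviations about the known mean: SS = (1.3−5)² + (9.3−5)² + (10.4−5)² = 61.34.
The Normal likelihood contributes (σ²)^(−n/2) exp(−SS/(2σ²)), so the posterior is Inverse-Gamma(α + n/2, β + SS/2) = Inverse-Gamma(5, 37.67).
The mode of Inverse-Gamma(a, b) is b/(a+1) = 37.67/6 ≈ 6.278.

σ̂²_MAP = 6.278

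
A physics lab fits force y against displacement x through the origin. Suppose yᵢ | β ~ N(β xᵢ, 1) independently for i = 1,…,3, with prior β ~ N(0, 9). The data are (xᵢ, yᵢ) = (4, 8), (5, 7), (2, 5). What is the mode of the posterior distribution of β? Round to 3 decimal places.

log p(β | y) = −Σ(yᵢ − βxᵢ)²/(2·1) − β²/(2·9) + const.
Setting the derivative to zero: Σxᵢ(yᵢ − βxᵢ)/1 − β/9 = 0, so β = Σxᵢyᵢ / (Σxᵢ² + σ²/τ²).
Σxᵢyᵢ = 4·8 + 5·7 + 2·5 = 77; Σxᵢ² = 45; σ²/τ² = 1/9.
β̂_MAP = 77 / (45 + 1/9) = 77/(406/9) = 99/58 ≈ 1.707.

β̂_MAP = 1.707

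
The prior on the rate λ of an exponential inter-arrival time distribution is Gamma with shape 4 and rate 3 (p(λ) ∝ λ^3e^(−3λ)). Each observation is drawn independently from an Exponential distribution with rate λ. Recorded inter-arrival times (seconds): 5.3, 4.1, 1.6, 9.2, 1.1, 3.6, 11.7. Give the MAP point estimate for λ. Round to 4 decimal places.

The Exponential(rate=λ) likelihood is ∝ λ^n e^(−λΣtᵢ). Here n = 7 and Σtᵢ = 5.3 + 4.1 + 1.6 + 9.2 + 1.1 + 3.6 + 11.7 = 36.6.
Posterior ∝ λ^3e^(−3λ) · λ^7e^(−36.6λ) = λ^10e^(−39.6λ), i.e. Gamma(11, 39.6).
Mode = (a−1)/b = 10/39.6 ≈ 0.2525.

λ̂_MAP = 0.2525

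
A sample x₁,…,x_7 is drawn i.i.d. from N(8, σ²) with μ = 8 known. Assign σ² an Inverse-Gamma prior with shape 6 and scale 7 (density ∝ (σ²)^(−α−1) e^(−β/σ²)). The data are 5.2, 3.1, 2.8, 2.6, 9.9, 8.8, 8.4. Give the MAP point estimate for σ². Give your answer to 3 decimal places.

σ̂²_MAP = 5.070

Sum of squared deviations about the known mean: SS = (5.2−8)² + (3.1−8)² + (2.8−8)² + (2.6−8)² + (9.9−8)² + (8.8−8)² + (8.4−8)² = 92.46.
The Normal likelihood contributes (σ²)^(−n/2) exp(−SS/(2σ²)), so the posterior is Inverse-Gamma(α + n/2, β + SS/2) = Inverse-Gamma(9.5, 53.23).
The mode of Inverse-Gamma(a, b) is b/(a+1) = 53.23/10.5 ≈ 5.070.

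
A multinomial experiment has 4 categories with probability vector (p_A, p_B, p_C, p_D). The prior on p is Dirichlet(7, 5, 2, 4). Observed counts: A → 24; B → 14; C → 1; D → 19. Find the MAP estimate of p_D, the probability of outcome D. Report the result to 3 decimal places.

The posterior is Dirichlet(αᵢ + nᵢ) = Dirichlet(31, 19, 3, 23).
For a Dirichlet(a₁,…,a_K) with all aᵢ > 1, the mode has j-th component (aⱼ − 1)/(Σaᵢ − K).
Here Σaᵢ = 76 and K = 4, so p_D = (23 − 1)/(76 − 4) = 22/72 ≈ 0.306.

MAP estimate of p_D = 0.306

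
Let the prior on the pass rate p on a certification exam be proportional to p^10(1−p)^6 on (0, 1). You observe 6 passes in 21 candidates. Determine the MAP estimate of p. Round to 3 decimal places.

p̂_MAP = 0.432

The prior density ∝ p^10(1−p)^6 is the kernel of Beta(11, 7).
Data: 6 successes in 21 trials. The binomial likelihood contributes p^6(1−p)^15, so the posterior is Beta(11+6, 7+15) = Beta(17, 22).
For Beta(a, b) with a, b > 1 the mode is (a−1)/(a+b−2) = 16/37 ≈ 0.432.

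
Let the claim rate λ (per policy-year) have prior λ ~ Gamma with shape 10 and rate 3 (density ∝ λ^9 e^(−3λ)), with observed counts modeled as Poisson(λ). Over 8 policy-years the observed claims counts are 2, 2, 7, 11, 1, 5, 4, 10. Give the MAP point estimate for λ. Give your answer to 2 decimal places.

Σxᵢ = 2+2+7+11+1+5+4+10 = 42, with n = 8.
Posterior ∝ λ^9e^(−3λ) · λ^42e^(−8λ) = λ^51e^(−11λ), i.e. Gamma(shape=52, rate=11).
The mode of a Gamma(a, b) with a ≥ 1 (shape–rate) is (a−1)/b = 51/11 ≈ 4.64.

λ̂_MAP = 4.64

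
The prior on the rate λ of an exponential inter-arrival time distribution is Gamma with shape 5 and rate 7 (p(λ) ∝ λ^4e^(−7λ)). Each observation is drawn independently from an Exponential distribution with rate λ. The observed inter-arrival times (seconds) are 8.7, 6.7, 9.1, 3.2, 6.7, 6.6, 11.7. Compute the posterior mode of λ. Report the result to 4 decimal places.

The Exponential(rate=λ) likelihood is ∝ λ^n e^(−λΣtᵢ). Here n = 7 and Σtᵢ = 8.7 + 6.7 + 9.1 + 3.2 + 6.7 + 6.6 + 11.7 = 52.7.
Posterior ∝ λ^4e^(−7λ) · λ^7e^(−52.7λ) = λ^11e^(−59.7λ), i.e. Gamma(12, 59.7).
Mode = (a−1)/b = 11/59.7 ≈ 0.1843.

λ̂_MAP = 0.1843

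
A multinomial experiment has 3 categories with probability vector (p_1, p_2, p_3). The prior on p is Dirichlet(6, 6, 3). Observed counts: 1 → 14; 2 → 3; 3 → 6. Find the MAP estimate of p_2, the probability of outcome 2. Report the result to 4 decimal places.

The posterior is Dirichlet(αᵢ + nᵢ) = Dirichlet(20, 9, 9).
For a Dirichlet(a₁,…,a_K) with all aᵢ > 1, the mode has j-th component (aⱼ − 1)/(Σaᵢ − K).
Here Σaᵢ = 38 and K = 3, so p_2 = (9 − 1)/(38 − 3) = 8/35 ≈ 0.2286.

MAP estimate: 0.2286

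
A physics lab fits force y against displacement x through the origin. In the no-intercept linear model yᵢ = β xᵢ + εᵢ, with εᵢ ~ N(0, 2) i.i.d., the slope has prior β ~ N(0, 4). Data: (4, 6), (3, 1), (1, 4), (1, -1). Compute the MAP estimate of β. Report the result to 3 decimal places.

log p(β | y) = −Σ(yᵢ − βxᵢ)²/(2·2) − β²/(2·4) + const.
Setting the derivative to zero: Σxᵢ(yᵢ − βxᵢ)/2 − β/4 = 0, so β = Σxᵢyᵢ / (Σxᵢ² + σ²/τ²).
Σxᵢyᵢ = 4·6 + 3·1 + 1·4 + 1·(-1) = 30; Σxᵢ² = 27; σ²/τ² = 0.5.
β̂_MAP = 30 / (27 + 0.5) = 30/27.5 ≈ 1.091.

β̂_MAP = 1.091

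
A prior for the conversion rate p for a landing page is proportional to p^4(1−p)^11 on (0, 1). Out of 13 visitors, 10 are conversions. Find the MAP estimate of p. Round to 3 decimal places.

p̂_MAP = 0.500

The prior density ∝ p^4(1−p)^11 is the kernel of Beta(5, 12).
Data: 10 successes in 13 trials. The binomial likelihood contributes p^10(1−p)^3, so the posterior is Beta(5+10, 12+3) = Beta(15, 15).
For Beta(a, b) with a, b > 1 the mode is (a−1)/(a+b−2) = 14/28 ≈ 0.500.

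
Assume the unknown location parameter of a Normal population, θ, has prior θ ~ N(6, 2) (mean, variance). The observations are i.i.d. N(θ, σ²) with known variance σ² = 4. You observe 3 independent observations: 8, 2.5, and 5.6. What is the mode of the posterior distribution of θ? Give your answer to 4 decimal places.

θ̂_MAP = 5.6200

n = 3; x̄ = (8 + 2.5 + 5.6)/3 = 16.1/3 = 161/30 ≈ 5.3667.
For a Normal prior and Normal likelihood with known variance, the posterior is Normal; its mode equals its mean, the precision-weighted average.
Prior precision 1/σ₀² = 1/2 = 0.5; data precision n/σ² = 3/4 = 0.75.
θ̂ = (0.5·6 + 0.75·(161/30)) / (0.5 + 0.75) = 7.025/1.25 = 5.6200.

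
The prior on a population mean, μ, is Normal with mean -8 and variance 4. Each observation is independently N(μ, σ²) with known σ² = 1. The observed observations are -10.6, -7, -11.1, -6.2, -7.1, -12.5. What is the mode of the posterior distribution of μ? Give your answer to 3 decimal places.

n = 6; x̄ = ((-10.6) + (-7) + (-11.1) + (-6.2) + (-7.1) + (-12.5))/6 = -54.5/6 = -109/12 ≈ -9.0833.
For a Normal prior and Normal likelihood with known variance, the posterior is Normal; its mode equals its mean, the precision-weighted average.
Prior precision 1/σ₀² = 1/4 = 0.25; data precision n/σ² = 6/1 = 6.
μ̂ = (0.25·(-8) + 6·(-109/12)) / (0.25 + 6) = (-56.5)/6.25 = -9.040.

μ̂_MAP = -9.040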